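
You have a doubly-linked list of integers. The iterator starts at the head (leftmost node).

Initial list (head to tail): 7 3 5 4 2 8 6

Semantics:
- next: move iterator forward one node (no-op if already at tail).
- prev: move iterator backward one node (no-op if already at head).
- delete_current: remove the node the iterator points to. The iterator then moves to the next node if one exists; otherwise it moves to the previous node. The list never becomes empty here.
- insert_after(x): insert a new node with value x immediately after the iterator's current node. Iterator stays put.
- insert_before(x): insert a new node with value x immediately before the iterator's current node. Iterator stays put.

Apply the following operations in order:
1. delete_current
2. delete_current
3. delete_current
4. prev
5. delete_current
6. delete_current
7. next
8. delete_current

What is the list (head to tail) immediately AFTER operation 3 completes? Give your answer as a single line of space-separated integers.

Answer: 4 2 8 6

Derivation:
After 1 (delete_current): list=[3, 5, 4, 2, 8, 6] cursor@3
After 2 (delete_current): list=[5, 4, 2, 8, 6] cursor@5
After 3 (delete_current): list=[4, 2, 8, 6] cursor@4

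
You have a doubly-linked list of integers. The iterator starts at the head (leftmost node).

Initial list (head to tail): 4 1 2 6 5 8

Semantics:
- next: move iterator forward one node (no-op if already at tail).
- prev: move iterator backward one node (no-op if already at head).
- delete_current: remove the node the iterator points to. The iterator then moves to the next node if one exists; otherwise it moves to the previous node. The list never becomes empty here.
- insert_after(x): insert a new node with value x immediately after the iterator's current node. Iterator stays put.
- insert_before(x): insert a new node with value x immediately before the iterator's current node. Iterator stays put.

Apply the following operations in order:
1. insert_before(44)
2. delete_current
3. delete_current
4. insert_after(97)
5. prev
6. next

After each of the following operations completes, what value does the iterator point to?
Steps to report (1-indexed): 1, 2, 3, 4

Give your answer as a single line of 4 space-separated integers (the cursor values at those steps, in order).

After 1 (insert_before(44)): list=[44, 4, 1, 2, 6, 5, 8] cursor@4
After 2 (delete_current): list=[44, 1, 2, 6, 5, 8] cursor@1
After 3 (delete_current): list=[44, 2, 6, 5, 8] cursor@2
After 4 (insert_after(97)): list=[44, 2, 97, 6, 5, 8] cursor@2
After 5 (prev): list=[44, 2, 97, 6, 5, 8] cursor@44
After 6 (next): list=[44, 2, 97, 6, 5, 8] cursor@2

Answer: 4 1 2 2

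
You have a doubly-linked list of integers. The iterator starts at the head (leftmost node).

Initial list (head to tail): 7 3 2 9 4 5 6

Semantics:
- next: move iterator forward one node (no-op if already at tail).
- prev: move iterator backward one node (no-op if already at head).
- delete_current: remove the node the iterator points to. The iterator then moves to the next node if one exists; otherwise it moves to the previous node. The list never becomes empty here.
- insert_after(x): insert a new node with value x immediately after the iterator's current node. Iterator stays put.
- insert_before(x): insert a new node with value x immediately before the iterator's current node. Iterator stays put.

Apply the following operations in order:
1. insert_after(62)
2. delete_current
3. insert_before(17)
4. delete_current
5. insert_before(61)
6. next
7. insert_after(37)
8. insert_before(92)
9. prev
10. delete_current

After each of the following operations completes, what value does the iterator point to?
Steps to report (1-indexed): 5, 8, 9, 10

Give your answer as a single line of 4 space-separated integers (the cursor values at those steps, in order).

Answer: 3 2 92 2

Derivation:
After 1 (insert_after(62)): list=[7, 62, 3, 2, 9, 4, 5, 6] cursor@7
After 2 (delete_current): list=[62, 3, 2, 9, 4, 5, 6] cursor@62
After 3 (insert_before(17)): list=[17, 62, 3, 2, 9, 4, 5, 6] cursor@62
After 4 (delete_current): list=[17, 3, 2, 9, 4, 5, 6] cursor@3
After 5 (insert_before(61)): list=[17, 61, 3, 2, 9, 4, 5, 6] cursor@3
After 6 (next): list=[17, 61, 3, 2, 9, 4, 5, 6] cursor@2
After 7 (insert_after(37)): list=[17, 61, 3, 2, 37, 9, 4, 5, 6] cursor@2
After 8 (insert_before(92)): list=[17, 61, 3, 92, 2, 37, 9, 4, 5, 6] cursor@2
After 9 (prev): list=[17, 61, 3, 92, 2, 37, 9, 4, 5, 6] cursor@92
After 10 (delete_current): list=[17, 61, 3, 2, 37, 9, 4, 5, 6] cursor@2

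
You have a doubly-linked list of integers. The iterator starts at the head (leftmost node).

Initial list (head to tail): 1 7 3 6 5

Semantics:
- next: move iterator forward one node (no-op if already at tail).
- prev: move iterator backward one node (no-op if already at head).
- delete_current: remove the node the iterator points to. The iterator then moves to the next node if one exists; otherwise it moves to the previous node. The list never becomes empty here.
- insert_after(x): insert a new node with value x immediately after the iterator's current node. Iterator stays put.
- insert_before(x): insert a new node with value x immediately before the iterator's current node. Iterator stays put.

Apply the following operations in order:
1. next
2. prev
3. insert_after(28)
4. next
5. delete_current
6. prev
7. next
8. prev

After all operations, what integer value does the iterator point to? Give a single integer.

Answer: 1

Derivation:
After 1 (next): list=[1, 7, 3, 6, 5] cursor@7
After 2 (prev): list=[1, 7, 3, 6, 5] cursor@1
After 3 (insert_after(28)): list=[1, 28, 7, 3, 6, 5] cursor@1
After 4 (next): list=[1, 28, 7, 3, 6, 5] cursor@28
After 5 (delete_current): list=[1, 7, 3, 6, 5] cursor@7
After 6 (prev): list=[1, 7, 3, 6, 5] cursor@1
After 7 (next): list=[1, 7, 3, 6, 5] cursor@7
After 8 (prev): list=[1, 7, 3, 6, 5] cursor@1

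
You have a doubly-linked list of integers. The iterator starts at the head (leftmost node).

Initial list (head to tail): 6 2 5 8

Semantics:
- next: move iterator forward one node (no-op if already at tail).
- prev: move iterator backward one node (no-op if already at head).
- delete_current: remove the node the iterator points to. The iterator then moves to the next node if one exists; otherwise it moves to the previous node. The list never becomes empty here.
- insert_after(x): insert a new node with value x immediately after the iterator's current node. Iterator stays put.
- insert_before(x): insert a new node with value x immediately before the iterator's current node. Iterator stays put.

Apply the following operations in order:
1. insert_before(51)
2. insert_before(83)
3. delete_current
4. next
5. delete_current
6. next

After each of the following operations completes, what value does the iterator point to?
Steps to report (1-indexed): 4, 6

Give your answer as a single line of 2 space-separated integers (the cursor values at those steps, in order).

Answer: 5 8

Derivation:
After 1 (insert_before(51)): list=[51, 6, 2, 5, 8] cursor@6
After 2 (insert_before(83)): list=[51, 83, 6, 2, 5, 8] cursor@6
After 3 (delete_current): list=[51, 83, 2, 5, 8] cursor@2
After 4 (next): list=[51, 83, 2, 5, 8] cursor@5
After 5 (delete_current): list=[51, 83, 2, 8] cursor@8
After 6 (next): list=[51, 83, 2, 8] cursor@8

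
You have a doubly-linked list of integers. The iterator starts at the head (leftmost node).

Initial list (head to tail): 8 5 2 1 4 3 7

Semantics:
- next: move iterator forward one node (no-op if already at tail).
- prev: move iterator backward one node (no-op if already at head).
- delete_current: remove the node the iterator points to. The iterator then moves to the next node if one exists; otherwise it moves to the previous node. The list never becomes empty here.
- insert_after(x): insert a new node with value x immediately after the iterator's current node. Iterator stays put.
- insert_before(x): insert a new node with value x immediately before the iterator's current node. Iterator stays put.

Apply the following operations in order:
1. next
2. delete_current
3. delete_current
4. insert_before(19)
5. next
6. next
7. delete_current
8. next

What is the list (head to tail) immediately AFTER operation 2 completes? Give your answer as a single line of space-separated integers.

Answer: 8 2 1 4 3 7

Derivation:
After 1 (next): list=[8, 5, 2, 1, 4, 3, 7] cursor@5
After 2 (delete_current): list=[8, 2, 1, 4, 3, 7] cursor@2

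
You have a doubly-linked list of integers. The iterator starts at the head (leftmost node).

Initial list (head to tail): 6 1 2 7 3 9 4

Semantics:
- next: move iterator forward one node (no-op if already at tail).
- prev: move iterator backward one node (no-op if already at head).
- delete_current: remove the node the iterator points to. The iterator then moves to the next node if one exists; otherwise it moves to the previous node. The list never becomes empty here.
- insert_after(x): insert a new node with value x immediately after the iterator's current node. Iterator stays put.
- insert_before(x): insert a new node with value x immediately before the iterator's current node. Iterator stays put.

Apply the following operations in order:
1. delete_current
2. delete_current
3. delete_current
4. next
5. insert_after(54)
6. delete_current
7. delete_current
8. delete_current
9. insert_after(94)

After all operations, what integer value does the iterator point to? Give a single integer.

After 1 (delete_current): list=[1, 2, 7, 3, 9, 4] cursor@1
After 2 (delete_current): list=[2, 7, 3, 9, 4] cursor@2
After 3 (delete_current): list=[7, 3, 9, 4] cursor@7
After 4 (next): list=[7, 3, 9, 4] cursor@3
After 5 (insert_after(54)): list=[7, 3, 54, 9, 4] cursor@3
After 6 (delete_current): list=[7, 54, 9, 4] cursor@54
After 7 (delete_current): list=[7, 9, 4] cursor@9
After 8 (delete_current): list=[7, 4] cursor@4
After 9 (insert_after(94)): list=[7, 4, 94] cursor@4

Answer: 4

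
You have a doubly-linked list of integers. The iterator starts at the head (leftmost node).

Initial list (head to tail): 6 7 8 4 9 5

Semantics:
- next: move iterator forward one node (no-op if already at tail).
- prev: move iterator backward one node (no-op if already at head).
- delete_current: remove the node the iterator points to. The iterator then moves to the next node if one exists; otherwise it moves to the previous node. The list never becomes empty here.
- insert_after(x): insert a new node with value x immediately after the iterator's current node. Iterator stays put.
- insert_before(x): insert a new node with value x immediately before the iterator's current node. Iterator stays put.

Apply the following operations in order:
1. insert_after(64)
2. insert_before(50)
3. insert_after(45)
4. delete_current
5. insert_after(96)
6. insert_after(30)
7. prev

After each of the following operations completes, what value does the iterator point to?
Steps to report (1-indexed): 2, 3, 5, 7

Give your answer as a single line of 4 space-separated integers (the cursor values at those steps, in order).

Answer: 6 6 45 50

Derivation:
After 1 (insert_after(64)): list=[6, 64, 7, 8, 4, 9, 5] cursor@6
After 2 (insert_before(50)): list=[50, 6, 64, 7, 8, 4, 9, 5] cursor@6
After 3 (insert_after(45)): list=[50, 6, 45, 64, 7, 8, 4, 9, 5] cursor@6
After 4 (delete_current): list=[50, 45, 64, 7, 8, 4, 9, 5] cursor@45
After 5 (insert_after(96)): list=[50, 45, 96, 64, 7, 8, 4, 9, 5] cursor@45
After 6 (insert_after(30)): list=[50, 45, 30, 96, 64, 7, 8, 4, 9, 5] cursor@45
After 7 (prev): list=[50, 45, 30, 96, 64, 7, 8, 4, 9, 5] cursor@50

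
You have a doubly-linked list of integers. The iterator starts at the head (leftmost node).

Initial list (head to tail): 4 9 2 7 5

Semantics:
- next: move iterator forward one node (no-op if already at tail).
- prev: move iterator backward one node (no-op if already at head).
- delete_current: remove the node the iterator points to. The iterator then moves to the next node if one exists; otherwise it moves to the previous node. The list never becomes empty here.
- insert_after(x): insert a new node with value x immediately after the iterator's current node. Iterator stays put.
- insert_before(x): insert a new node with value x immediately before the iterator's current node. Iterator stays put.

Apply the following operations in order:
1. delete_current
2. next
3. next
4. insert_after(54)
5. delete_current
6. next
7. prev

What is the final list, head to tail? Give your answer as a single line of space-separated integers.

Answer: 9 2 54 5

Derivation:
After 1 (delete_current): list=[9, 2, 7, 5] cursor@9
After 2 (next): list=[9, 2, 7, 5] cursor@2
After 3 (next): list=[9, 2, 7, 5] cursor@7
After 4 (insert_after(54)): list=[9, 2, 7, 54, 5] cursor@7
After 5 (delete_current): list=[9, 2, 54, 5] cursor@54
After 6 (next): list=[9, 2, 54, 5] cursor@5
After 7 (prev): list=[9, 2, 54, 5] cursor@54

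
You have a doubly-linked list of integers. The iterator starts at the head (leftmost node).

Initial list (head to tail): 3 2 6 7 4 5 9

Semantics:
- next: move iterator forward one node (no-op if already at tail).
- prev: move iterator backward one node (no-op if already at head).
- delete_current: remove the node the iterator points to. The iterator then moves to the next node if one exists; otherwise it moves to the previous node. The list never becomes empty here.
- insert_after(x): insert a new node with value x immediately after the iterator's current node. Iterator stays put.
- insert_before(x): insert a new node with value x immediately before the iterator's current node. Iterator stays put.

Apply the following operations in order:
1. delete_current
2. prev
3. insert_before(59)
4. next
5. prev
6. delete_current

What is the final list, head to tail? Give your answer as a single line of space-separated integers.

Answer: 59 6 7 4 5 9

Derivation:
After 1 (delete_current): list=[2, 6, 7, 4, 5, 9] cursor@2
After 2 (prev): list=[2, 6, 7, 4, 5, 9] cursor@2
After 3 (insert_before(59)): list=[59, 2, 6, 7, 4, 5, 9] cursor@2
After 4 (next): list=[59, 2, 6, 7, 4, 5, 9] cursor@6
After 5 (prev): list=[59, 2, 6, 7, 4, 5, 9] cursor@2
After 6 (delete_current): list=[59, 6, 7, 4, 5, 9] cursor@6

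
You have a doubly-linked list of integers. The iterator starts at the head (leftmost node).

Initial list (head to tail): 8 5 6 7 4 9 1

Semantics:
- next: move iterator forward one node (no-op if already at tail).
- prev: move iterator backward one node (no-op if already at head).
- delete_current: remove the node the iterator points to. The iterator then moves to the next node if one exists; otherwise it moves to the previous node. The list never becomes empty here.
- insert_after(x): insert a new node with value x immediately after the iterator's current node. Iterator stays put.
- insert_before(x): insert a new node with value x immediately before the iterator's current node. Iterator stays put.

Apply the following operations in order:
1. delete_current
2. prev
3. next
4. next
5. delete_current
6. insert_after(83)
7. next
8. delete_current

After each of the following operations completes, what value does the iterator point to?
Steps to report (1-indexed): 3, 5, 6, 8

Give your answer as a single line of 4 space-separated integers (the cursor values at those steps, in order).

After 1 (delete_current): list=[5, 6, 7, 4, 9, 1] cursor@5
After 2 (prev): list=[5, 6, 7, 4, 9, 1] cursor@5
After 3 (next): list=[5, 6, 7, 4, 9, 1] cursor@6
After 4 (next): list=[5, 6, 7, 4, 9, 1] cursor@7
After 5 (delete_current): list=[5, 6, 4, 9, 1] cursor@4
After 6 (insert_after(83)): list=[5, 6, 4, 83, 9, 1] cursor@4
After 7 (next): list=[5, 6, 4, 83, 9, 1] cursor@83
After 8 (delete_current): list=[5, 6, 4, 9, 1] cursor@9

Answer: 6 4 4 9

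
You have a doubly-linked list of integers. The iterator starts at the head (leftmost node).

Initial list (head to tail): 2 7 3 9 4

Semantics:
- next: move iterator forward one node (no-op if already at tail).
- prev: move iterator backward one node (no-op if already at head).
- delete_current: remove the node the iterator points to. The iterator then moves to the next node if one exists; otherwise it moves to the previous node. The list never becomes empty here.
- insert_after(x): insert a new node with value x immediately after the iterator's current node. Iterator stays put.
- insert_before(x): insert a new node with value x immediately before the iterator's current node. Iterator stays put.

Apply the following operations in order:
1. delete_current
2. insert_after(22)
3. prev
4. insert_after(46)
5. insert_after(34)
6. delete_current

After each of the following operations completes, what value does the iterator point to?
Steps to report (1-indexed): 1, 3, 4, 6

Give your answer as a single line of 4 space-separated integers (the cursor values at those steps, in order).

After 1 (delete_current): list=[7, 3, 9, 4] cursor@7
After 2 (insert_after(22)): list=[7, 22, 3, 9, 4] cursor@7
After 3 (prev): list=[7, 22, 3, 9, 4] cursor@7
After 4 (insert_after(46)): list=[7, 46, 22, 3, 9, 4] cursor@7
After 5 (insert_after(34)): list=[7, 34, 46, 22, 3, 9, 4] cursor@7
After 6 (delete_current): list=[34, 46, 22, 3, 9, 4] cursor@34

Answer: 7 7 7 34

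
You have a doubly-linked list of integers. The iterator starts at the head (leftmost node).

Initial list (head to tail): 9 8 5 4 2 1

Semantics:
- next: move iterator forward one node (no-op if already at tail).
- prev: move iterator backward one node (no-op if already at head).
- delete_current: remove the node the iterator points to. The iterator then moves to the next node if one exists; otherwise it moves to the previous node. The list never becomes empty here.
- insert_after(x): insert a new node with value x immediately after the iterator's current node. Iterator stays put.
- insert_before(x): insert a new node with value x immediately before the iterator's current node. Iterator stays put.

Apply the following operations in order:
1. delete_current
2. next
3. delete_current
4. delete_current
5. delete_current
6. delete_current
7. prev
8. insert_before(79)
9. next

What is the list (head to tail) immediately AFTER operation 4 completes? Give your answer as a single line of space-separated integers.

After 1 (delete_current): list=[8, 5, 4, 2, 1] cursor@8
After 2 (next): list=[8, 5, 4, 2, 1] cursor@5
After 3 (delete_current): list=[8, 4, 2, 1] cursor@4
After 4 (delete_current): list=[8, 2, 1] cursor@2

Answer: 8 2 1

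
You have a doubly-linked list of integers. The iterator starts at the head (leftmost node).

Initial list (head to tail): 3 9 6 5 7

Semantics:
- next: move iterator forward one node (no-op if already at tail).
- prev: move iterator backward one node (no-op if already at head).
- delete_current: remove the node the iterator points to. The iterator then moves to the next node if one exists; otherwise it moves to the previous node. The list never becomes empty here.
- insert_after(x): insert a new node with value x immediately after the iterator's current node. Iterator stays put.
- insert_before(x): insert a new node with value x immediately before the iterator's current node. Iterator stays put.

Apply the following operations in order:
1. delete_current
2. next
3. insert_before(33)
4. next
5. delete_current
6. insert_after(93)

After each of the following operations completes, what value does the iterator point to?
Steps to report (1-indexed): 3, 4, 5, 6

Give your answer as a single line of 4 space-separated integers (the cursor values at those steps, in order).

After 1 (delete_current): list=[9, 6, 5, 7] cursor@9
After 2 (next): list=[9, 6, 5, 7] cursor@6
After 3 (insert_before(33)): list=[9, 33, 6, 5, 7] cursor@6
After 4 (next): list=[9, 33, 6, 5, 7] cursor@5
After 5 (delete_current): list=[9, 33, 6, 7] cursor@7
After 6 (insert_after(93)): list=[9, 33, 6, 7, 93] cursor@7

Answer: 6 5 7 7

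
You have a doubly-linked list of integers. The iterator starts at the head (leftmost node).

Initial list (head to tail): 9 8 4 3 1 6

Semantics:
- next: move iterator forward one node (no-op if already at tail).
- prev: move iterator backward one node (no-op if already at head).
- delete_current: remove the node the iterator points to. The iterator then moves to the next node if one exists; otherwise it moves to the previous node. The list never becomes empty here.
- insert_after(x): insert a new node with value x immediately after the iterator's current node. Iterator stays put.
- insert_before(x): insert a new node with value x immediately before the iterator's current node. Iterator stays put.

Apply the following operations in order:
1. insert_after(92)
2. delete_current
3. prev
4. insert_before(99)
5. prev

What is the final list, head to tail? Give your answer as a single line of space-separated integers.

Answer: 99 92 8 4 3 1 6

Derivation:
After 1 (insert_after(92)): list=[9, 92, 8, 4, 3, 1, 6] cursor@9
After 2 (delete_current): list=[92, 8, 4, 3, 1, 6] cursor@92
After 3 (prev): list=[92, 8, 4, 3, 1, 6] cursor@92
After 4 (insert_before(99)): list=[99, 92, 8, 4, 3, 1, 6] cursor@92
After 5 (prev): list=[99, 92, 8, 4, 3, 1, 6] cursor@99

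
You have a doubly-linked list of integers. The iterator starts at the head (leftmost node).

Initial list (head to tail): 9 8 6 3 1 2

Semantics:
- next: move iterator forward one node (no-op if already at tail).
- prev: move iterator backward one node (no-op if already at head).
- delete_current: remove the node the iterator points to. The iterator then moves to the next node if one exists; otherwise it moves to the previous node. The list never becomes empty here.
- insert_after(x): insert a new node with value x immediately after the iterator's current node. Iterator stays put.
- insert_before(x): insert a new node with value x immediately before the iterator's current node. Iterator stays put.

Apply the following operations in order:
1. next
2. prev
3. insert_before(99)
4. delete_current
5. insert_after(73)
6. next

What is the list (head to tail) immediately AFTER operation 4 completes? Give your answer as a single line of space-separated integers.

Answer: 99 8 6 3 1 2

Derivation:
After 1 (next): list=[9, 8, 6, 3, 1, 2] cursor@8
After 2 (prev): list=[9, 8, 6, 3, 1, 2] cursor@9
After 3 (insert_before(99)): list=[99, 9, 8, 6, 3, 1, 2] cursor@9
After 4 (delete_current): list=[99, 8, 6, 3, 1, 2] cursor@8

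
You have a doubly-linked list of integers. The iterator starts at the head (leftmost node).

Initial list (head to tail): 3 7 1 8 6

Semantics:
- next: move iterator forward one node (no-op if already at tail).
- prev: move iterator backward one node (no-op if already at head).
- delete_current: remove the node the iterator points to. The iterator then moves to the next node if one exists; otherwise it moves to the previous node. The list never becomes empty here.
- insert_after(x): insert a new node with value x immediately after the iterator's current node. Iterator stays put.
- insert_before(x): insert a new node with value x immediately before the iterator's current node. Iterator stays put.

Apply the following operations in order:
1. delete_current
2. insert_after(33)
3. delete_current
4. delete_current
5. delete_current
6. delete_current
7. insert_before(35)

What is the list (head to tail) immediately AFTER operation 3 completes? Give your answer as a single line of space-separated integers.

After 1 (delete_current): list=[7, 1, 8, 6] cursor@7
After 2 (insert_after(33)): list=[7, 33, 1, 8, 6] cursor@7
After 3 (delete_current): list=[33, 1, 8, 6] cursor@33

Answer: 33 1 8 6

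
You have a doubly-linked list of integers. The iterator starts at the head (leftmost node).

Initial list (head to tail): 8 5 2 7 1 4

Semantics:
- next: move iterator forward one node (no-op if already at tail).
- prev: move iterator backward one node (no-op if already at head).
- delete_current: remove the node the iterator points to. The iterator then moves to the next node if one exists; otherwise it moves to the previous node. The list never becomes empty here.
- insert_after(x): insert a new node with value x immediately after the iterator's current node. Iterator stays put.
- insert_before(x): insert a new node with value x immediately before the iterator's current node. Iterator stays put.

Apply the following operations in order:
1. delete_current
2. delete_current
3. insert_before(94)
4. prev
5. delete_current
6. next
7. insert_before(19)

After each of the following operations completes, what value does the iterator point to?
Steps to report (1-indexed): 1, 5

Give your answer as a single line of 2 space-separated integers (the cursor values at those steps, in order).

After 1 (delete_current): list=[5, 2, 7, 1, 4] cursor@5
After 2 (delete_current): list=[2, 7, 1, 4] cursor@2
After 3 (insert_before(94)): list=[94, 2, 7, 1, 4] cursor@2
After 4 (prev): list=[94, 2, 7, 1, 4] cursor@94
After 5 (delete_current): list=[2, 7, 1, 4] cursor@2
After 6 (next): list=[2, 7, 1, 4] cursor@7
After 7 (insert_before(19)): list=[2, 19, 7, 1, 4] cursor@7

Answer: 5 2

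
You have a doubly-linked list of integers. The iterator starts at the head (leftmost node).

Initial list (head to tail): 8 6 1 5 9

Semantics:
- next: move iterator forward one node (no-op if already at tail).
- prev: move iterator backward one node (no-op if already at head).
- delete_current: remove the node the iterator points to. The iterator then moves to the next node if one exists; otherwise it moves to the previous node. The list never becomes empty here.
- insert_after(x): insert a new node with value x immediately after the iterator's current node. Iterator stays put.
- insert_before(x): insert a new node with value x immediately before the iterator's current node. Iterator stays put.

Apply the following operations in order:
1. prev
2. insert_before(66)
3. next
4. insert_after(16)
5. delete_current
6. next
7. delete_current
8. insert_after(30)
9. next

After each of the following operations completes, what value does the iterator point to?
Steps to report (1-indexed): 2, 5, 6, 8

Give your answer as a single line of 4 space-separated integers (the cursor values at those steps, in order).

After 1 (prev): list=[8, 6, 1, 5, 9] cursor@8
After 2 (insert_before(66)): list=[66, 8, 6, 1, 5, 9] cursor@8
After 3 (next): list=[66, 8, 6, 1, 5, 9] cursor@6
After 4 (insert_after(16)): list=[66, 8, 6, 16, 1, 5, 9] cursor@6
After 5 (delete_current): list=[66, 8, 16, 1, 5, 9] cursor@16
After 6 (next): list=[66, 8, 16, 1, 5, 9] cursor@1
After 7 (delete_current): list=[66, 8, 16, 5, 9] cursor@5
After 8 (insert_after(30)): list=[66, 8, 16, 5, 30, 9] cursor@5
After 9 (next): list=[66, 8, 16, 5, 30, 9] cursor@30

Answer: 8 16 1 5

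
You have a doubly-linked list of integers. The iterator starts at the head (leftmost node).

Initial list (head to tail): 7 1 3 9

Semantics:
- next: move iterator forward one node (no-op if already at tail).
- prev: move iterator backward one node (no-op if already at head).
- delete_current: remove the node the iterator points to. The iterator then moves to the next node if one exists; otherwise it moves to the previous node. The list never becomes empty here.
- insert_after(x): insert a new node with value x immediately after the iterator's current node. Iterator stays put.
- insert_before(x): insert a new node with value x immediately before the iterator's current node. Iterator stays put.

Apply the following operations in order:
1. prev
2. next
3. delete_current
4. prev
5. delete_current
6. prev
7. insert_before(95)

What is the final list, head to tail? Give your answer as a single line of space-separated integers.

Answer: 95 3 9

Derivation:
After 1 (prev): list=[7, 1, 3, 9] cursor@7
After 2 (next): list=[7, 1, 3, 9] cursor@1
After 3 (delete_current): list=[7, 3, 9] cursor@3
After 4 (prev): list=[7, 3, 9] cursor@7
After 5 (delete_current): list=[3, 9] cursor@3
After 6 (prev): list=[3, 9] cursor@3
After 7 (insert_before(95)): list=[95, 3, 9] cursor@3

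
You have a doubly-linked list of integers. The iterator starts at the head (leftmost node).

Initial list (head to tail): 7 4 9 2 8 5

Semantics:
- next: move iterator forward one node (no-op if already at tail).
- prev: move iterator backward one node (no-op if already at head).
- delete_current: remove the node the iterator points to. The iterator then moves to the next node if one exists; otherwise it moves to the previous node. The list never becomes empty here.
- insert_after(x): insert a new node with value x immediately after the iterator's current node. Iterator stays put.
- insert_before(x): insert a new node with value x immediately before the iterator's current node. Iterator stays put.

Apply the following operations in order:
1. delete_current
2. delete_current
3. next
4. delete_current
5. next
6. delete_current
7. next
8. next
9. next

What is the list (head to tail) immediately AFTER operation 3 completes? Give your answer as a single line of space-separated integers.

Answer: 9 2 8 5

Derivation:
After 1 (delete_current): list=[4, 9, 2, 8, 5] cursor@4
After 2 (delete_current): list=[9, 2, 8, 5] cursor@9
After 3 (next): list=[9, 2, 8, 5] cursor@2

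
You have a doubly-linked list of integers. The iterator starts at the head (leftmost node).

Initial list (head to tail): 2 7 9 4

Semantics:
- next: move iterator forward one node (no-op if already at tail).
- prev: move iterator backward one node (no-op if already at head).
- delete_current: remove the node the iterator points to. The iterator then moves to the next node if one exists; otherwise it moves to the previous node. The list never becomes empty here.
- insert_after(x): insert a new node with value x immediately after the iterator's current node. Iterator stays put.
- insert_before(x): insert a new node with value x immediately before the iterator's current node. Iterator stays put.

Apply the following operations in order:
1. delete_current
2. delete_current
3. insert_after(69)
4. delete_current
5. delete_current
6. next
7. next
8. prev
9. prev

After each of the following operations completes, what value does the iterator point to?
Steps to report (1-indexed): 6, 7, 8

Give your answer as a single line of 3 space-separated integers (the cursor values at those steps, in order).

After 1 (delete_current): list=[7, 9, 4] cursor@7
After 2 (delete_current): list=[9, 4] cursor@9
After 3 (insert_after(69)): list=[9, 69, 4] cursor@9
After 4 (delete_current): list=[69, 4] cursor@69
After 5 (delete_current): list=[4] cursor@4
After 6 (next): list=[4] cursor@4
After 7 (next): list=[4] cursor@4
After 8 (prev): list=[4] cursor@4
After 9 (prev): list=[4] cursor@4

Answer: 4 4 4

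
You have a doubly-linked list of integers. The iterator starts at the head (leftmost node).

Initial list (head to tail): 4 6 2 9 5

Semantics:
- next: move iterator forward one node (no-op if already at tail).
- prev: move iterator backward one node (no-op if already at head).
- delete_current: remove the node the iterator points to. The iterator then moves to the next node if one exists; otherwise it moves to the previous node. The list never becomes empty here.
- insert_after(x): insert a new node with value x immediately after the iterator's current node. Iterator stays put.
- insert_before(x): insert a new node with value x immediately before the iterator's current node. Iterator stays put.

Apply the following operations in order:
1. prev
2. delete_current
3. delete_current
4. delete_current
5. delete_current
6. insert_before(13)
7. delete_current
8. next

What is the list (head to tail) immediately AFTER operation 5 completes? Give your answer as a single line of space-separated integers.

After 1 (prev): list=[4, 6, 2, 9, 5] cursor@4
After 2 (delete_current): list=[6, 2, 9, 5] cursor@6
After 3 (delete_current): list=[2, 9, 5] cursor@2
After 4 (delete_current): list=[9, 5] cursor@9
After 5 (delete_current): list=[5] cursor@5

Answer: 5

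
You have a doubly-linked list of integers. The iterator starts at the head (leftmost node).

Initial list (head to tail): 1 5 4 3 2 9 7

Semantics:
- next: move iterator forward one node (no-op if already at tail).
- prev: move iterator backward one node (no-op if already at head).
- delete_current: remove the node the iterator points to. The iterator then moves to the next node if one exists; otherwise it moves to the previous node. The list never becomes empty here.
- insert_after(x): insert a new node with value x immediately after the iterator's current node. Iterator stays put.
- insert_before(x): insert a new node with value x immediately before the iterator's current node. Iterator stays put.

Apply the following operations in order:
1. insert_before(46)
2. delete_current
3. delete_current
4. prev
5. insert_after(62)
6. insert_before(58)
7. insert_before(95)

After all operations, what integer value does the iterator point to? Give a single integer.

After 1 (insert_before(46)): list=[46, 1, 5, 4, 3, 2, 9, 7] cursor@1
After 2 (delete_current): list=[46, 5, 4, 3, 2, 9, 7] cursor@5
After 3 (delete_current): list=[46, 4, 3, 2, 9, 7] cursor@4
After 4 (prev): list=[46, 4, 3, 2, 9, 7] cursor@46
After 5 (insert_after(62)): list=[46, 62, 4, 3, 2, 9, 7] cursor@46
After 6 (insert_before(58)): list=[58, 46, 62, 4, 3, 2, 9, 7] cursor@46
After 7 (insert_before(95)): list=[58, 95, 46, 62, 4, 3, 2, 9, 7] cursor@46

Answer: 46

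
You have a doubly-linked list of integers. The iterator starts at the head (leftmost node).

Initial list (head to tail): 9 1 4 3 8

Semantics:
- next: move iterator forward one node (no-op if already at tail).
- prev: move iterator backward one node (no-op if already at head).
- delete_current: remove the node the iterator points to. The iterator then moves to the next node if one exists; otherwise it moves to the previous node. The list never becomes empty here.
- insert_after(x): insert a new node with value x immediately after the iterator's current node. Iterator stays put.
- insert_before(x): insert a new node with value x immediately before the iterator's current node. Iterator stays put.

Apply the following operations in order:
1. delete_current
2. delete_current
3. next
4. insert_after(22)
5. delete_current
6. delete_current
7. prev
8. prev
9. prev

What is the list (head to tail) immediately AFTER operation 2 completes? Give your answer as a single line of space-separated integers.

After 1 (delete_current): list=[1, 4, 3, 8] cursor@1
After 2 (delete_current): list=[4, 3, 8] cursor@4

Answer: 4 3 8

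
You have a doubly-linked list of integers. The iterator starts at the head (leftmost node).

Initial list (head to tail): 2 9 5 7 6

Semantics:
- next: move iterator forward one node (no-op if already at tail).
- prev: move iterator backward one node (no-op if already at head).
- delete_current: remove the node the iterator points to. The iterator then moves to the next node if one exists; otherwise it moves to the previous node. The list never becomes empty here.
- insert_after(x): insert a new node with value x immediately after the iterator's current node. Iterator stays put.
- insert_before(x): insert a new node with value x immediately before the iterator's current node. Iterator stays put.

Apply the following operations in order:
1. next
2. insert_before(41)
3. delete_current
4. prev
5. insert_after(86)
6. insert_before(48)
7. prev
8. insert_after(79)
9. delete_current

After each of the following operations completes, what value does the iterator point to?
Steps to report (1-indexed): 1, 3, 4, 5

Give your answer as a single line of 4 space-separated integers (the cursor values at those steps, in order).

Answer: 9 5 41 41

Derivation:
After 1 (next): list=[2, 9, 5, 7, 6] cursor@9
After 2 (insert_before(41)): list=[2, 41, 9, 5, 7, 6] cursor@9
After 3 (delete_current): list=[2, 41, 5, 7, 6] cursor@5
After 4 (prev): list=[2, 41, 5, 7, 6] cursor@41
After 5 (insert_after(86)): list=[2, 41, 86, 5, 7, 6] cursor@41
After 6 (insert_before(48)): list=[2, 48, 41, 86, 5, 7, 6] cursor@41
After 7 (prev): list=[2, 48, 41, 86, 5, 7, 6] cursor@48
After 8 (insert_after(79)): list=[2, 48, 79, 41, 86, 5, 7, 6] cursor@48
After 9 (delete_current): list=[2, 79, 41, 86, 5, 7, 6] cursor@79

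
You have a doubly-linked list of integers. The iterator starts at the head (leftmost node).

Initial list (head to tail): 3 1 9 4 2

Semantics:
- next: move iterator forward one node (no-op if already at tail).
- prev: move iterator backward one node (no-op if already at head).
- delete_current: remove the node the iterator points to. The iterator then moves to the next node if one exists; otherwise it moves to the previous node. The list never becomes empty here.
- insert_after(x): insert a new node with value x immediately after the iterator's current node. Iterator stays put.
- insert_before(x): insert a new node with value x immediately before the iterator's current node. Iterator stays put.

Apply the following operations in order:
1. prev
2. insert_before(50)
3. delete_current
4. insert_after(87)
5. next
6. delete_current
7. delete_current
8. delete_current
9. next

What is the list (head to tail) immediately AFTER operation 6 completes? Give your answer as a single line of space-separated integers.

After 1 (prev): list=[3, 1, 9, 4, 2] cursor@3
After 2 (insert_before(50)): list=[50, 3, 1, 9, 4, 2] cursor@3
After 3 (delete_current): list=[50, 1, 9, 4, 2] cursor@1
After 4 (insert_after(87)): list=[50, 1, 87, 9, 4, 2] cursor@1
After 5 (next): list=[50, 1, 87, 9, 4, 2] cursor@87
After 6 (delete_current): list=[50, 1, 9, 4, 2] cursor@9

Answer: 50 1 9 4 2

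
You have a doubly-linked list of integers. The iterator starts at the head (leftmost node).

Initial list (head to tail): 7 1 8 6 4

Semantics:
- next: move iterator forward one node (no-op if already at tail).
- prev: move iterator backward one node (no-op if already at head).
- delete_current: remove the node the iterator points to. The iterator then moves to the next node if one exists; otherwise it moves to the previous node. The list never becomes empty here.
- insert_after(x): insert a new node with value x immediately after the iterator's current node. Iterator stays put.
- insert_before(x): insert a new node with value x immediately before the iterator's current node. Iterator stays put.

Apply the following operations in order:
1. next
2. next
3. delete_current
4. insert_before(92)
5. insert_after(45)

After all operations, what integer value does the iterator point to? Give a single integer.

After 1 (next): list=[7, 1, 8, 6, 4] cursor@1
After 2 (next): list=[7, 1, 8, 6, 4] cursor@8
After 3 (delete_current): list=[7, 1, 6, 4] cursor@6
After 4 (insert_before(92)): list=[7, 1, 92, 6, 4] cursor@6
After 5 (insert_after(45)): list=[7, 1, 92, 6, 45, 4] cursor@6

Answer: 6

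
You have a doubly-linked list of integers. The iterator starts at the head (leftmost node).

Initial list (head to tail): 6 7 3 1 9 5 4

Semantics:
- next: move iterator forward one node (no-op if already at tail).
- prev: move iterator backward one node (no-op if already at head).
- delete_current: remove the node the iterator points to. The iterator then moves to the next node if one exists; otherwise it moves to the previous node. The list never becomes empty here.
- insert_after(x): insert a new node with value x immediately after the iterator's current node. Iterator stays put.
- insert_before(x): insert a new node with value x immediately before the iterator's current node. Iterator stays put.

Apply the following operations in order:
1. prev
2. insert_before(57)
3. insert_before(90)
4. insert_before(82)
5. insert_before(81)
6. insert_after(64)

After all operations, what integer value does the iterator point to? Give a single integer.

Answer: 6

Derivation:
After 1 (prev): list=[6, 7, 3, 1, 9, 5, 4] cursor@6
After 2 (insert_before(57)): list=[57, 6, 7, 3, 1, 9, 5, 4] cursor@6
After 3 (insert_before(90)): list=[57, 90, 6, 7, 3, 1, 9, 5, 4] cursor@6
After 4 (insert_before(82)): list=[57, 90, 82, 6, 7, 3, 1, 9, 5, 4] cursor@6
After 5 (insert_before(81)): list=[57, 90, 82, 81, 6, 7, 3, 1, 9, 5, 4] cursor@6
After 6 (insert_after(64)): list=[57, 90, 82, 81, 6, 64, 7, 3, 1, 9, 5, 4] cursor@6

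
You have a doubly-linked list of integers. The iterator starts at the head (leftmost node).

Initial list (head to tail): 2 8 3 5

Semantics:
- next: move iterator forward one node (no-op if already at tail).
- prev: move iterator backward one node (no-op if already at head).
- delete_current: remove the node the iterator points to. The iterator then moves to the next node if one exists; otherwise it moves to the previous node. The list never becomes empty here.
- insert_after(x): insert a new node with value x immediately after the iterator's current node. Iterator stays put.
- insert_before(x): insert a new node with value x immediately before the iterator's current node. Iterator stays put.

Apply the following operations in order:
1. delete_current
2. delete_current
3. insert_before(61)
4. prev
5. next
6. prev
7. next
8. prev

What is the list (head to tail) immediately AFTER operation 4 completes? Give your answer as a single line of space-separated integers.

After 1 (delete_current): list=[8, 3, 5] cursor@8
After 2 (delete_current): list=[3, 5] cursor@3
After 3 (insert_before(61)): list=[61, 3, 5] cursor@3
After 4 (prev): list=[61, 3, 5] cursor@61

Answer: 61 3 5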